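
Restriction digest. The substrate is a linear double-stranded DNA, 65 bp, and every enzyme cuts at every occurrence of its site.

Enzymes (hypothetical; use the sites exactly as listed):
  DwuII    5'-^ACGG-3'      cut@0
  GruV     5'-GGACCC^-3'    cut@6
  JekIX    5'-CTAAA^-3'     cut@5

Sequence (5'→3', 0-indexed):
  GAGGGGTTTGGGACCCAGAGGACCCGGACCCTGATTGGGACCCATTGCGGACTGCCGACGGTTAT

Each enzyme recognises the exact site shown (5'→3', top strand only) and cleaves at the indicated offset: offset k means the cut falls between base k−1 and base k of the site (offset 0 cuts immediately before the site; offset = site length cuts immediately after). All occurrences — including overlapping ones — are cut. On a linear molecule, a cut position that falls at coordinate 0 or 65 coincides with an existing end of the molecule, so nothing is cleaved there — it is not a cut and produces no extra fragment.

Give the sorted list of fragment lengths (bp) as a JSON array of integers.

Site scan:
  DwuII (ACGG, off=0): starts [57] → cuts [57]
  GruV (GGACCC, off=6): starts [10, 19, 25, 37] → cuts [16, 25, 31, 43]
  JekIX (CTAAA, off=5): no sites

Pooled cuts: [16, 25, 31, 43, 57]

Fragments:
  [0,16): 16 bp
  [16,25): 9 bp
  [25,31): 6 bp
  [31,43): 12 bp
  [43,57): 14 bp
  [57,65): 8 bp

[6,8,9,12,14,16]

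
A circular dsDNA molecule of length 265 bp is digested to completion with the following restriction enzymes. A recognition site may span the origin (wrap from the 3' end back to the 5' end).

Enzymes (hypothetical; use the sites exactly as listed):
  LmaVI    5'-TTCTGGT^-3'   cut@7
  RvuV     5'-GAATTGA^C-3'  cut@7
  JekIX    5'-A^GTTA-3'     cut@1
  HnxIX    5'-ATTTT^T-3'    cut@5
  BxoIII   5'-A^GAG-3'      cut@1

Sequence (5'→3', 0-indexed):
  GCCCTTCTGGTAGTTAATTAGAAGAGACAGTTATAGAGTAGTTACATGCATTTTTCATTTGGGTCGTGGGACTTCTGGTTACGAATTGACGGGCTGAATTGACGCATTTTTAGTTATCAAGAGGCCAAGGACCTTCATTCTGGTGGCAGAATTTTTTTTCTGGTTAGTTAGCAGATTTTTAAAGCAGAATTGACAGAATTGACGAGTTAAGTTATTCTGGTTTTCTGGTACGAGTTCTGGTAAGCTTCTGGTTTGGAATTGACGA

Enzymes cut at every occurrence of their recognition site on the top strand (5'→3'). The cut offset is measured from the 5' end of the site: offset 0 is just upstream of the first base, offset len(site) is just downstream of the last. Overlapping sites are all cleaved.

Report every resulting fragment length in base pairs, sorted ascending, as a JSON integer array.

Per-enzyme occurrences:
  LmaVI TTCTGGT/7: at [4, 72, 137, 157, 214, 222, 234, 245] ⇒ [11, 79, 144, 164, 221, 229, 241, 252]
  RvuV GAATTGAC/7: at [82, 95, 186, 195, 255] ⇒ [89, 102, 193, 202, 262]
  JekIX AGTTA/1: at [11, 28, 39, 111, 165, 204, 209] ⇒ [12, 29, 40, 112, 166, 205, 210]
  HnxIX ATTTTT/5: at [49, 105, 150, 174] ⇒ [54, 110, 155, 179]
  BxoIII AGAG/1: at [22, 34, 119] ⇒ [23, 35, 120]

Pooled cuts: [11, 12, 23, 29, 35, 40, 54, 79, 89, 102, 110, 112, 120, 144, 155, 164, 166, 179, 193, 202, 205, 210, 221, 229, 241, 252, 262]

Fragment lengths:
  11→12: 1 bp
  12→23: 11 bp
  23→29: 6 bp
  29→35: 6 bp
  35→40: 5 bp
  40→54: 14 bp
  54→79: 25 bp
  79→89: 10 bp
  89→102: 13 bp
  102→110: 8 bp
  110→112: 2 bp
  112→120: 8 bp
  120→144: 24 bp
  144→155: 11 bp
  155→164: 9 bp
  164→166: 2 bp
  166→179: 13 bp
  179→193: 14 bp
  193→202: 9 bp
  202→205: 3 bp
  205→210: 5 bp
  210→221: 11 bp
  221→229: 8 bp
  229→241: 12 bp
  241→252: 11 bp
  252→262: 10 bp
  262→11 (wrap): 265-262+11 = 14 bp

[1,2,2,3,5,5,6,6,8,8,8,9,9,10,10,11,11,11,11,12,13,13,14,14,14,24,25]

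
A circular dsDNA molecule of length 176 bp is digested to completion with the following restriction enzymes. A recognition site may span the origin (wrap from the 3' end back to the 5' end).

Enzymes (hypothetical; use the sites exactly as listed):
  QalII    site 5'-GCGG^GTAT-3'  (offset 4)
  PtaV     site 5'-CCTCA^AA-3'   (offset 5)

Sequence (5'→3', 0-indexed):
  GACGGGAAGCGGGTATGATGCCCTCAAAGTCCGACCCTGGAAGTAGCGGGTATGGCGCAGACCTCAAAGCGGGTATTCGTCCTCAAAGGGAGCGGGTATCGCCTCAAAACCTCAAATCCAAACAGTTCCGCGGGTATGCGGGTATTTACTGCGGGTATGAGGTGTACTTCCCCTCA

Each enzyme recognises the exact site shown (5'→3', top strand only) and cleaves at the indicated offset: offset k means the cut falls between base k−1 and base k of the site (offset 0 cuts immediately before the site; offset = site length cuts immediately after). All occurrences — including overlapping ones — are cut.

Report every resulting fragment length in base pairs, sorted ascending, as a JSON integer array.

Per-enzyme occurrences:
  QalII (GCGGGTAT, off=4): starts [8, 45, 68, 91, 129, 137, 150] → cuts [12, 49, 72, 95, 133, 141, 154]
  PtaV (CCTCAAA, off=5): starts [21, 61, 80, 101, 109] → cuts [26, 66, 85, 106, 114]

All cut coordinates (distinct, sorted): [12, 26, 49, 66, 72, 85, 95, 106, 114, 133, 141, 154]

Fragments:
  12→26: 14 bp
  26→49: 23 bp
  49→66: 17 bp
  66→72: 6 bp
  72→85: 13 bp
  85→95: 10 bp
  95→106: 11 bp
  106→114: 8 bp
  114→133: 19 bp
  133→141: 8 bp
  141→154: 13 bp
  154→12 (wrap): 176-154+12 = 34 bp

[6,8,8,10,11,13,13,14,17,19,23,34]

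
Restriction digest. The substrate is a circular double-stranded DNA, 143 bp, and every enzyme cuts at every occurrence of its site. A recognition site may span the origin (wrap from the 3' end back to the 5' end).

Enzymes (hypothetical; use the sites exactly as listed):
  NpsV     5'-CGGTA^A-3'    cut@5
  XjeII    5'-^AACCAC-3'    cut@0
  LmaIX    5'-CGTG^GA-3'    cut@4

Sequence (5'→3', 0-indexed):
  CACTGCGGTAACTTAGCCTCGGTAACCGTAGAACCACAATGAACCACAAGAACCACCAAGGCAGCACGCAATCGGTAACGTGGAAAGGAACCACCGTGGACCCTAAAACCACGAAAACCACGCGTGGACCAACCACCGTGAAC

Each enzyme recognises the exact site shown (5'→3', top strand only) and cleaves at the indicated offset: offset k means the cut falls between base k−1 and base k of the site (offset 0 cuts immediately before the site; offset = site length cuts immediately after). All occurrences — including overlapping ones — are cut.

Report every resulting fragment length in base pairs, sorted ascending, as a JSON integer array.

[4,5,6,7,8,9,9,10,10,10,11,13,14,27]

Site scan:
  NpsV CGGTAA/5: at [5, 19, 72] ⇒ [10, 24, 77]
  XjeII AACCAC/0: at [31, 41, 50, 88, 106, 115, 130, 140] ⇒ [31, 41, 50, 88, 106, 115, 130, 140]
  LmaIX CGTGGA/4: at [78, 94, 122] ⇒ [82, 98, 126]

All cut coordinates (distinct, sorted): [10, 24, 31, 41, 50, 77, 82, 88, 98, 106, 115, 126, 130, 140]

Fragment lengths:
  10→24: 14 bp
  24→31: 7 bp
  31→41: 10 bp
  41→50: 9 bp
  50→77: 27 bp
  77→82: 5 bp
  82→88: 6 bp
  88→98: 10 bp
  98→106: 8 bp
  106→115: 9 bp
  115→126: 11 bp
  126→130: 4 bp
  130→140: 10 bp
  140→10 (wrap): 143-140+10 = 13 bp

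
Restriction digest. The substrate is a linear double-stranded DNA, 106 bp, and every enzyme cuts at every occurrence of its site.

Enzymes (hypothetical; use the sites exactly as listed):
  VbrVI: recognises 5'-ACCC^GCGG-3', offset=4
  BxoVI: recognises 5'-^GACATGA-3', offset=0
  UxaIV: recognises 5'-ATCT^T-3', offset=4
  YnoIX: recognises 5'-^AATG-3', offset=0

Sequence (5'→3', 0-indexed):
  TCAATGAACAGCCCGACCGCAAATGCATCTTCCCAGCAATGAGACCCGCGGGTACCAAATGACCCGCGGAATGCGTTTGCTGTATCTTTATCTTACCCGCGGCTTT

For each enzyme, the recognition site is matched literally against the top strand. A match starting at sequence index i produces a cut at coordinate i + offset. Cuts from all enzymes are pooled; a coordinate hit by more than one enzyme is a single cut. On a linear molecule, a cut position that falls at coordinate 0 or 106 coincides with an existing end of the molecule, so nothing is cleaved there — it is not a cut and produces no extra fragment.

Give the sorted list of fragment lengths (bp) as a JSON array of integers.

Site scan:
  VbrVI (ACCCGCGG, off=4): starts [43, 61, 94] → cuts [47, 65, 98]
  BxoVI (GACATGA, off=0): no sites
  UxaIV (ATCTT, off=4): starts [26, 83, 89] → cuts [30, 87, 93]
  YnoIX (AATG, off=0): starts [2, 21, 37, 57, 69] → cuts [2, 21, 37, 57, 69]

Pooled cuts: [2, 21, 30, 37, 47, 57, 65, 69, 87, 93, 98]

Fragments:
  [0,2): 2 bp
  [2,21): 19 bp
  [21,30): 9 bp
  [30,37): 7 bp
  [37,47): 10 bp
  [47,57): 10 bp
  [57,65): 8 bp
  [65,69): 4 bp
  [69,87): 18 bp
  [87,93): 6 bp
  [93,98): 5 bp
  [98,106): 8 bp

[2,4,5,6,7,8,8,9,10,10,18,19]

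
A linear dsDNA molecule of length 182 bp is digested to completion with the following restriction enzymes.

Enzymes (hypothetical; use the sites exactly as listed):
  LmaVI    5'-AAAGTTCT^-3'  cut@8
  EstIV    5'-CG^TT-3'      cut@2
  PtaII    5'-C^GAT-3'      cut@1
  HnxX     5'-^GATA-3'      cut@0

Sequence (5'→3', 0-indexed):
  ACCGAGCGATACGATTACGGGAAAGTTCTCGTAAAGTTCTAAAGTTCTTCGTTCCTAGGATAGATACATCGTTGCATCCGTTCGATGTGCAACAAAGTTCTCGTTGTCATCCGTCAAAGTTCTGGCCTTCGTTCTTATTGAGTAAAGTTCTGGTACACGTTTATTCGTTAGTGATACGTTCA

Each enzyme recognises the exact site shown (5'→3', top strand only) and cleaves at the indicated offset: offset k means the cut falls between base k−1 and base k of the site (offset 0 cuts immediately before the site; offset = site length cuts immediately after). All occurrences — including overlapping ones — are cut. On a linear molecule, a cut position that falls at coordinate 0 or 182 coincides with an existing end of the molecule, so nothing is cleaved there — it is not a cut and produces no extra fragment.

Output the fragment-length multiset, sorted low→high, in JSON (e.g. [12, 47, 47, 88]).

Per-enzyme occurrences:
  LmaVI AAAGTTCT/8: at [21, 32, 40, 93, 115, 143] ⇒ [29, 40, 48, 101, 123, 151]
  EstIV CGTT/2: at [49, 69, 78, 101, 129, 157, 165, 176] ⇒ [51, 71, 80, 103, 131, 159, 167, 178]
  PtaII CGAT/1: at [6, 11, 82] ⇒ [7, 12, 83]
  HnxX GATA/0: at [7, 58, 62, 172] ⇒ [7, 58, 62, 172]

All cut coordinates (distinct, sorted): [7, 12, 29, 40, 48, 51, 58, 62, 71, 80, 83, 101, 103, 123, 131, 151, 159, 167, 172, 178]

Fragments:
  [0,7): 7 bp
  [7,12): 5 bp
  [12,29): 17 bp
  [29,40): 11 bp
  [40,48): 8 bp
  [48,51): 3 bp
  [51,58): 7 bp
  [58,62): 4 bp
  [62,71): 9 bp
  [71,80): 9 bp
  [80,83): 3 bp
  [83,101): 18 bp
  [101,103): 2 bp
  [103,123): 20 bp
  [123,131): 8 bp
  [131,151): 20 bp
  [151,159): 8 bp
  [159,167): 8 bp
  [167,172): 5 bp
  [172,178): 6 bp
  [178,182): 4 bp

[2,3,3,4,4,5,5,6,7,7,8,8,8,8,9,9,11,17,18,20,20]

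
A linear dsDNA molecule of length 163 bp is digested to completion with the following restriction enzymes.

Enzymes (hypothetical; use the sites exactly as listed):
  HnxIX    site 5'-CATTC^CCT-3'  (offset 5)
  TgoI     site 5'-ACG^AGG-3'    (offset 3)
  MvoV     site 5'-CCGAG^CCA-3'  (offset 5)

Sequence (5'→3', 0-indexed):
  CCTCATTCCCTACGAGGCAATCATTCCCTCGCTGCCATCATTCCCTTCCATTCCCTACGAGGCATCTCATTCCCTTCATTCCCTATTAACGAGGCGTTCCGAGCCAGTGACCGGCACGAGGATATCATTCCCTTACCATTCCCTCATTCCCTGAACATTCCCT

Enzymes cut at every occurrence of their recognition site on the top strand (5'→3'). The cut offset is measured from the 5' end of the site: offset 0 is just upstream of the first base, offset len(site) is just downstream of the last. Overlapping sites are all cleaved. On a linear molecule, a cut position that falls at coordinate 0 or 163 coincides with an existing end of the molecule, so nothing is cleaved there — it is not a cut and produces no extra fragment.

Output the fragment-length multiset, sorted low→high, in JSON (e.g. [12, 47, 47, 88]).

[3,6,6,8,8,9,10,10,11,11,12,12,12,13,15,17]

Site scan:
  HnxIX CATTCCCT/5: at [3, 21, 38, 48, 67, 76, 125, 136, 144, 155] ⇒ [8, 26, 43, 53, 72, 81, 130, 141, 149, 160]
  TgoI ACGAGG/3: at [11, 56, 88, 115] ⇒ [14, 59, 91, 118]
  MvoV CCGAGCCA/5: at [98] ⇒ [103]

All cut coordinates (distinct, sorted): [8, 14, 26, 43, 53, 59, 72, 81, 91, 103, 118, 130, 141, 149, 160]

Fragment lengths:
  [0,8): 8 bp
  [8,14): 6 bp
  [14,26): 12 bp
  [26,43): 17 bp
  [43,53): 10 bp
  [53,59): 6 bp
  [59,72): 13 bp
  [72,81): 9 bp
  [81,91): 10 bp
  [91,103): 12 bp
  [103,118): 15 bp
  [118,130): 12 bp
  [130,141): 11 bp
  [141,149): 8 bp
  [149,160): 11 bp
  [160,163): 3 bp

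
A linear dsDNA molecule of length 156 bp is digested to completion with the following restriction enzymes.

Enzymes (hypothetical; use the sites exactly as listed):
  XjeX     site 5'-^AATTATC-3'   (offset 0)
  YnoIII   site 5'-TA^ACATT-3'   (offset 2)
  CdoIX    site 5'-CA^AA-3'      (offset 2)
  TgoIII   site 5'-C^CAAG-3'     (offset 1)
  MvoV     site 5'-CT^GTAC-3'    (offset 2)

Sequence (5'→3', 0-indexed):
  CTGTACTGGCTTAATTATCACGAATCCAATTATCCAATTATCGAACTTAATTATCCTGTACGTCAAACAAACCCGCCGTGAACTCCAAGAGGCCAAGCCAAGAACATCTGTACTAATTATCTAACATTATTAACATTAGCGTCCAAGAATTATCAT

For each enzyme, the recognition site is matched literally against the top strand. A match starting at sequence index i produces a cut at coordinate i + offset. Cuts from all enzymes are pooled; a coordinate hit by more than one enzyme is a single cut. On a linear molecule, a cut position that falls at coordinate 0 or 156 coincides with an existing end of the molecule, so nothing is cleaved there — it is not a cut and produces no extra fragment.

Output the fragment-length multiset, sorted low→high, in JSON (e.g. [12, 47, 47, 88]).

[2,4,4,5,5,8,8,8,9,9,9,9,10,11,11,13,15,16]

Site scan:
  XjeX AATTATC/0: at [12, 27, 35, 48, 114, 147] ⇒ [12, 27, 35, 48, 114, 147]
  YnoIII TAACATT/2: at [121, 130] ⇒ [123, 132]
  CdoIX CAAA/2: at [63, 67] ⇒ [65, 69]
  TgoIII CCAAG/1: at [84, 92, 97, 142] ⇒ [85, 93, 98, 143]
  MvoV CTGTAC/2: at [0, 55, 107] ⇒ [2, 57, 109]

Pooled cuts: [2, 12, 27, 35, 48, 57, 65, 69, 85, 93, 98, 109, 114, 123, 132, 143, 147]

Fragments:
  [0,2): 2 bp
  [2,12): 10 bp
  [12,27): 15 bp
  [27,35): 8 bp
  [35,48): 13 bp
  [48,57): 9 bp
  [57,65): 8 bp
  [65,69): 4 bp
  [69,85): 16 bp
  [85,93): 8 bp
  [93,98): 5 bp
  [98,109): 11 bp
  [109,114): 5 bp
  [114,123): 9 bp
  [123,132): 9 bp
  [132,143): 11 bp
  [143,147): 4 bp
  [147,156): 9 bp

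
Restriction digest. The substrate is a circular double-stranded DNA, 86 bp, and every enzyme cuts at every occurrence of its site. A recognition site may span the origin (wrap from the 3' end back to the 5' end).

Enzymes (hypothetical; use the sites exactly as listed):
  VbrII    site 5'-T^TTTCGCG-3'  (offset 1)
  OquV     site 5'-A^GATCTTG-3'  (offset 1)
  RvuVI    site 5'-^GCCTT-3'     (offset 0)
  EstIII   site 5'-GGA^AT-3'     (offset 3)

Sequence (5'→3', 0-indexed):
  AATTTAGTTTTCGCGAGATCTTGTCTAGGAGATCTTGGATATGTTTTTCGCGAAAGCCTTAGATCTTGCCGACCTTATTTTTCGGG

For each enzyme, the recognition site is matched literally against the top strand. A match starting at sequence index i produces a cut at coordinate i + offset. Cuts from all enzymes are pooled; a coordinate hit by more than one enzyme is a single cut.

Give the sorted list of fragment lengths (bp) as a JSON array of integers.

[6,7,8,10,14,15,26]

Per-enzyme occurrences:
  VbrII (TTTTCGCG, off=1): starts [7, 44] → cuts [8, 45]
  OquV (AGATCTTG, off=1): starts [15, 29, 60] → cuts [16, 30, 61]
  RvuVI (GCCTT, off=0): starts [55] → cuts [55]
  EstIII (GGAAT, off=3): starts [84] → cuts [1]

All cut coordinates (distinct, sorted): [1, 8, 16, 30, 45, 55, 61]

Fragments:
  1→8: 7 bp
  8→16: 8 bp
  16→30: 14 bp
  30→45: 15 bp
  45→55: 10 bp
  55→61: 6 bp
  61→1 (wrap): 86-61+1 = 26 bp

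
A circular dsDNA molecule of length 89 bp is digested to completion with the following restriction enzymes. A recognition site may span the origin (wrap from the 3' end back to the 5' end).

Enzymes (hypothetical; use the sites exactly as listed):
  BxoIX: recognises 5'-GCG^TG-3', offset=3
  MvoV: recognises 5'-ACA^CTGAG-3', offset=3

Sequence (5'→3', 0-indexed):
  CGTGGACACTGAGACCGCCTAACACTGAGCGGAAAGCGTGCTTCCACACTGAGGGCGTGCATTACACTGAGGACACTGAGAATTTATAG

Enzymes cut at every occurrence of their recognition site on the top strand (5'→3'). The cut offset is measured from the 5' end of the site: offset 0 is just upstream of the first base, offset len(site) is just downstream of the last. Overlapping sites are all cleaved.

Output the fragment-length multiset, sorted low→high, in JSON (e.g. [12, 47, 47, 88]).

Per-enzyme occurrences:
  BxoIX GCGTG/3: at [35, 54, 88] ⇒ [2, 38, 57]
  MvoV ACACTGAG/3: at [5, 21, 45, 63, 72] ⇒ [8, 24, 48, 66, 75]

All cut coordinates (distinct, sorted): [2, 8, 24, 38, 48, 57, 66, 75]

Fragments:
  2→8: 6 bp
  8→24: 16 bp
  24→38: 14 bp
  38→48: 10 bp
  48→57: 9 bp
  57→66: 9 bp
  66→75: 9 bp
  75→2 (wrap): 89-75+2 = 16 bp

[6,9,9,9,10,14,16,16]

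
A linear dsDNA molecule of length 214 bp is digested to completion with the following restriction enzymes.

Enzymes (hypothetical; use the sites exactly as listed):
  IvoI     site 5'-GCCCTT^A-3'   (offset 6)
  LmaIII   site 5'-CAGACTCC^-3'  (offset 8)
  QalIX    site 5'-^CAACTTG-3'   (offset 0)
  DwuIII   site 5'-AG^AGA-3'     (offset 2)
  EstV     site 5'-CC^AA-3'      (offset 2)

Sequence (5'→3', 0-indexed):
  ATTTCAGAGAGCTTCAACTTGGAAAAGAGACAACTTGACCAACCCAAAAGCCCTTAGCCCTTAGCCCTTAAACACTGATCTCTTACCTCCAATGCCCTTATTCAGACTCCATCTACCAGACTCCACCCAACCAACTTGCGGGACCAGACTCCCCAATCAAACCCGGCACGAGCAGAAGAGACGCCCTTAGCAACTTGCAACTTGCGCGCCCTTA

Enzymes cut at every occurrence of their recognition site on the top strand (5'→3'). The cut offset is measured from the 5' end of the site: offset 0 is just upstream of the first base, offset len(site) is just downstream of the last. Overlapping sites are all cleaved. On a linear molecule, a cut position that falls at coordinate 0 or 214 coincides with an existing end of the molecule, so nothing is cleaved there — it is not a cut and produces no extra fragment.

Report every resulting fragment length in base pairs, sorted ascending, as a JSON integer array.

Per-enzyme occurrences:
  IvoI GCCCTTA/6: at [49, 56, 63, 93, 182, 207] ⇒ [55, 62, 69, 99, 188, 213]
  LmaIII CAGACTCC/8: at [102, 116, 144] ⇒ [110, 124, 152]
  QalIX CAACTTG/0: at [14, 30, 131, 190, 197] ⇒ [14, 30, 131, 190, 197]
  DwuIII AGAGA/2: at [5, 25, 176] ⇒ [7, 27, 178]
  EstV CCAA/2: at [38, 43, 88, 126, 130, 152] ⇒ [40, 45, 90, 128, 132, 154]

All cut coordinates (distinct, sorted): [7, 14, 27, 30, 40, 45, 55, 62, 69, 90, 99, 110, 124, 128, 131, 132, 152, 154, 178, 188, 190, 197, 213]

Fragment lengths:
  [0,7): 7 bp
  [7,14): 7 bp
  [14,27): 13 bp
  [27,30): 3 bp
  [30,40): 10 bp
  [40,45): 5 bp
  [45,55): 10 bp
  [55,62): 7 bp
  [62,69): 7 bp
  [69,90): 21 bp
  [90,99): 9 bp
  [99,110): 11 bp
  [110,124): 14 bp
  [124,128): 4 bp
  [128,131): 3 bp
  [131,132): 1 bp
  [132,152): 20 bp
  [152,154): 2 bp
  [154,178): 24 bp
  [178,188): 10 bp
  [188,190): 2 bp
  [190,197): 7 bp
  [197,213): 16 bp
  [213,214): 1 bp

[1,1,2,2,3,3,4,5,7,7,7,7,7,9,10,10,10,11,13,14,16,20,21,24]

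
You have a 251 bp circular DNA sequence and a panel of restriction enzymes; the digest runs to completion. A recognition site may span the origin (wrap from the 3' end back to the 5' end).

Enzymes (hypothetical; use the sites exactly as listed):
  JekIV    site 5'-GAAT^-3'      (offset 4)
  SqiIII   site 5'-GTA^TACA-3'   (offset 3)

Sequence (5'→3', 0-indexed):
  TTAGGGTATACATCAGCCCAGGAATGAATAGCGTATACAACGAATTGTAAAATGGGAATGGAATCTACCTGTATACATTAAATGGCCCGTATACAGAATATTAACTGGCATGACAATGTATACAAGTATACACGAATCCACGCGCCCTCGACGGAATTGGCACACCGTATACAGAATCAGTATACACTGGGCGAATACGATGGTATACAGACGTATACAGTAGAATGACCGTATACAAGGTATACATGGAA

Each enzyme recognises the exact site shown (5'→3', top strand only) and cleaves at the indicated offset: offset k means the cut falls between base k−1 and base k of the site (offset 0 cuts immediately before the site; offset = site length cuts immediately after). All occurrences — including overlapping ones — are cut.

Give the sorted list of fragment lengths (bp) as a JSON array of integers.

Per-enzyme occurrences:
  JekIV (GAAT, off=4): starts [21, 25, 41, 55, 60, 95, 133, 153, 173, 192, 222, 248] → cuts [1, 25, 29, 45, 59, 64, 99, 137, 157, 177, 196, 226]
  SqiIII (GTATACA, off=3): starts [5, 32, 70, 88, 117, 125, 166, 179, 202, 212, 230, 239] → cuts [8, 35, 73, 91, 120, 128, 169, 182, 205, 215, 233, 242]

All cut coordinates (distinct, sorted): [1, 8, 25, 29, 35, 45, 59, 64, 73, 91, 99, 120, 128, 137, 157, 169, 177, 182, 196, 205, 215, 226, 233, 242]

Fragment lengths:
  1→8: 7 bp
  8→25: 17 bp
  25→29: 4 bp
  29→35: 6 bp
  35→45: 10 bp
  45→59: 14 bp
  59→64: 5 bp
  64→73: 9 bp
  73→91: 18 bp
  91→99: 8 bp
  99→120: 21 bp
  120→128: 8 bp
  128→137: 9 bp
  137→157: 20 bp
  157→169: 12 bp
  169→177: 8 bp
  177→182: 5 bp
  182→196: 14 bp
  196→205: 9 bp
  205→215: 10 bp
  215→226: 11 bp
  226→233: 7 bp
  233→242: 9 bp
  242→1 (wrap): 251-242+1 = 10 bp

[4,5,5,6,7,7,8,8,8,9,9,9,9,10,10,10,11,12,14,14,17,18,20,21]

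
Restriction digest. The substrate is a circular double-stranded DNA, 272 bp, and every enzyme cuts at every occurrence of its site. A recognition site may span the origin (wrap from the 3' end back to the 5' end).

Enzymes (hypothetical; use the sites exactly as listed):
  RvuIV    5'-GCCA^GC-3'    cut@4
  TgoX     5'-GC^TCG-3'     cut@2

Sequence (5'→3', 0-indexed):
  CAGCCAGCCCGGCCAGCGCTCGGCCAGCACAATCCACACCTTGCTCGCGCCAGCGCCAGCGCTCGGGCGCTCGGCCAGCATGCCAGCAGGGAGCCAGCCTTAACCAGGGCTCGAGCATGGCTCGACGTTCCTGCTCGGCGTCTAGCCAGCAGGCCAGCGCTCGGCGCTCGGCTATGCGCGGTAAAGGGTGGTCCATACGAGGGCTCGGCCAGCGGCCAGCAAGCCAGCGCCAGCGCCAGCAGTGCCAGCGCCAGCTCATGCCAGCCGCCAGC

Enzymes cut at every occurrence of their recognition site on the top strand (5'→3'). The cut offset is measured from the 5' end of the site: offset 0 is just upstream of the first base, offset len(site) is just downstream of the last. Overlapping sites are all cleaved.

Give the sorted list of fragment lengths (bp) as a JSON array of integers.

Per-enzyme occurrences:
  RvuIV (GCCAGC, off=4): starts [2, 11, 22, 48, 54, 73, 81, 92, 144, 152, 207, 214, 222, 228, 234, 243, 249, 259, 266, 270] → cuts [2, 6, 15, 26, 52, 58, 77, 85, 96, 148, 156, 211, 218, 226, 232, 238, 247, 253, 263, 270]
  TgoX (GCTCG, off=2): starts [17, 42, 60, 68, 108, 119, 132, 158, 165, 202] → cuts [19, 44, 62, 70, 110, 121, 134, 160, 167, 204]

All cut coordinates (distinct, sorted): [2, 6, 15, 19, 26, 44, 52, 58, 62, 70, 77, 85, 96, 110, 121, 134, 148, 156, 160, 167, 204, 211, 218, 226, 232, 238, 247, 253, 263, 270]

Fragment lengths:
  2→6: 4 bp
  6→15: 9 bp
  15→19: 4 bp
  19→26: 7 bp
  26→44: 18 bp
  44→52: 8 bp
  52→58: 6 bp
  58→62: 4 bp
  62→70: 8 bp
  70→77: 7 bp
  77→85: 8 bp
  85→96: 11 bp
  96→110: 14 bp
  110→121: 11 bp
  121→134: 13 bp
  134→148: 14 bp
  148→156: 8 bp
  156→160: 4 bp
  160→167: 7 bp
  167→204: 37 bp
  204→211: 7 bp
  211→218: 7 bp
  218→226: 8 bp
  226→232: 6 bp
  232→238: 6 bp
  238→247: 9 bp
  247→253: 6 bp
  253→263: 10 bp
  263→270: 7 bp
  270→2 (wrap): 272-270+2 = 4 bp

[4,4,4,4,4,6,6,6,6,7,7,7,7,7,7,8,8,8,8,8,9,9,10,11,11,13,14,14,18,37]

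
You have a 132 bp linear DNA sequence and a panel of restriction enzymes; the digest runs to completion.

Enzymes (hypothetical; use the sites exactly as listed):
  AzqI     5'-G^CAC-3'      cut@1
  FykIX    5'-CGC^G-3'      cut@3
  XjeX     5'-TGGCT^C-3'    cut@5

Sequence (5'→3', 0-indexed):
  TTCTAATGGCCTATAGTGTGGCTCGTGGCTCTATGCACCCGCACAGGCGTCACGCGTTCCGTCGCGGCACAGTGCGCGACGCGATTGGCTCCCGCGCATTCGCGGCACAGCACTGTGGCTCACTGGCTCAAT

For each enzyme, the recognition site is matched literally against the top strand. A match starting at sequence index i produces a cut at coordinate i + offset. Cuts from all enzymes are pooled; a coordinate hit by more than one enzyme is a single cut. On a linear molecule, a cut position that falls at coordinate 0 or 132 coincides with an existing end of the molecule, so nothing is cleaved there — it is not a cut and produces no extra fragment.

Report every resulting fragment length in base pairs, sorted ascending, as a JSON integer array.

Scan for sites:
  AzqI (GCAC, off=1): starts [34, 40, 66, 104, 109] → cuts [35, 41, 67, 105, 110]
  FykIX (CGCG, off=3): starts [52, 62, 74, 79, 92, 100] → cuts [55, 65, 77, 82, 95, 103]
  XjeX (TGGCTC, off=5): starts [18, 25, 85, 115, 123] → cuts [23, 30, 90, 120, 128]

All cut coordinates (distinct, sorted): [23, 30, 35, 41, 55, 65, 67, 77, 82, 90, 95, 103, 105, 110, 120, 128]

Fragments:
  [0,23): 23 bp
  [23,30): 7 bp
  [30,35): 5 bp
  [35,41): 6 bp
  [41,55): 14 bp
  [55,65): 10 bp
  [65,67): 2 bp
  [67,77): 10 bp
  [77,82): 5 bp
  [82,90): 8 bp
  [90,95): 5 bp
  [95,103): 8 bp
  [103,105): 2 bp
  [105,110): 5 bp
  [110,120): 10 bp
  [120,128): 8 bp
  [128,132): 4 bp

[2,2,4,5,5,5,5,6,7,8,8,8,10,10,10,14,23]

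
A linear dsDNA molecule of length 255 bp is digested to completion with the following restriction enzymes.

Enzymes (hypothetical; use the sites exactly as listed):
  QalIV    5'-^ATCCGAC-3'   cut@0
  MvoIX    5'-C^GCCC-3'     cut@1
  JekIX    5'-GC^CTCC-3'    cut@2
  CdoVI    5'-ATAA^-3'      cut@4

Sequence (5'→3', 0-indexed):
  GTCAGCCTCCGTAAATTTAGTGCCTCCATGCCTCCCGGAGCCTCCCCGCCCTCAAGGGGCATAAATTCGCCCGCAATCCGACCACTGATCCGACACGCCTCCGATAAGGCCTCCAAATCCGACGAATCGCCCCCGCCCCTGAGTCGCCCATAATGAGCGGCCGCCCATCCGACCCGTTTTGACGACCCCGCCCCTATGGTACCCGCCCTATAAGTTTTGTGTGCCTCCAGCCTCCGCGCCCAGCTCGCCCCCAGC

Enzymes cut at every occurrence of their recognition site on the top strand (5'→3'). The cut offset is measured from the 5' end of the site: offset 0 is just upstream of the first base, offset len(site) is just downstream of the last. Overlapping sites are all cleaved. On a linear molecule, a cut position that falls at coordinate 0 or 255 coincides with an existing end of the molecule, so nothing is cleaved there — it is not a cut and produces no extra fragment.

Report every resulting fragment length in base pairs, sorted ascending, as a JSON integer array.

Site scan:
  QalIV ATCCGAC/0: at [75, 87, 116, 166] ⇒ [75, 87, 116, 166]
  MvoIX CGCCC/1: at [46, 67, 127, 133, 144, 161, 188, 203, 236, 245] ⇒ [47, 68, 128, 134, 145, 162, 189, 204, 237, 246]
  JekIX GCCTCC/2: at [4, 21, 29, 39, 96, 108, 222, 229] ⇒ [6, 23, 31, 41, 98, 110, 224, 231]
  CdoVI ATAA/4: at [60, 103, 149, 209] ⇒ [64, 107, 153, 213]

All cut coordinates (distinct, sorted): [6, 23, 31, 41, 47, 64, 68, 75, 87, 98, 107, 110, 116, 128, 134, 145, 153, 162, 166, 189, 204, 213, 224, 231, 237, 246]

Fragments:
  [0,6): 6 bp
  [6,23): 17 bp
  [23,31): 8 bp
  [31,41): 10 bp
  [41,47): 6 bp
  [47,64): 17 bp
  [64,68): 4 bp
  [68,75): 7 bp
  [75,87): 12 bp
  [87,98): 11 bp
  [98,107): 9 bp
  [107,110): 3 bp
  [110,116): 6 bp
  [116,128): 12 bp
  [128,134): 6 bp
  [134,145): 11 bp
  [145,153): 8 bp
  [153,162): 9 bp
  [162,166): 4 bp
  [166,189): 23 bp
  [189,204): 15 bp
  [204,213): 9 bp
  [213,224): 11 bp
  [224,231): 7 bp
  [231,237): 6 bp
  [237,246): 9 bp
  [246,255): 9 bp

[3,4,4,6,6,6,6,6,7,7,8,8,9,9,9,9,9,10,11,11,11,12,12,15,17,17,23]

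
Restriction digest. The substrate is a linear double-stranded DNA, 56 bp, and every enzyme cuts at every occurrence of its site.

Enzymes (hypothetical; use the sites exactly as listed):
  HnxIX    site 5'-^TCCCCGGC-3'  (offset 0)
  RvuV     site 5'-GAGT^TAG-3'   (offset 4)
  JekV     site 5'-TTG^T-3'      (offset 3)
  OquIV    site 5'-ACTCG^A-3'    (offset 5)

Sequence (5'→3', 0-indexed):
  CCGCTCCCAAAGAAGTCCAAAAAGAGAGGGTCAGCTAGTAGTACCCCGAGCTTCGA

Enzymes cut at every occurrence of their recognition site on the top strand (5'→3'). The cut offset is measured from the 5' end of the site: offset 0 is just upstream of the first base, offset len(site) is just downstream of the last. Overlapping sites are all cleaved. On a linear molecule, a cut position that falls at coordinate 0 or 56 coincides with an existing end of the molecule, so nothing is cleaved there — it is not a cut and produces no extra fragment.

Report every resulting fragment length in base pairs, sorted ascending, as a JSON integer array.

Scan for sites:
  HnxIX (TCCCCGGC, off=0): no sites
  RvuV (GAGTTAG, off=4): no sites
  JekV (TTGT, off=3): no sites
  OquIV (ACTCGA, off=5): no sites

Pooled cuts: ∅

Fragments:
  no cuts → one linear fragment of 56 bp

[56]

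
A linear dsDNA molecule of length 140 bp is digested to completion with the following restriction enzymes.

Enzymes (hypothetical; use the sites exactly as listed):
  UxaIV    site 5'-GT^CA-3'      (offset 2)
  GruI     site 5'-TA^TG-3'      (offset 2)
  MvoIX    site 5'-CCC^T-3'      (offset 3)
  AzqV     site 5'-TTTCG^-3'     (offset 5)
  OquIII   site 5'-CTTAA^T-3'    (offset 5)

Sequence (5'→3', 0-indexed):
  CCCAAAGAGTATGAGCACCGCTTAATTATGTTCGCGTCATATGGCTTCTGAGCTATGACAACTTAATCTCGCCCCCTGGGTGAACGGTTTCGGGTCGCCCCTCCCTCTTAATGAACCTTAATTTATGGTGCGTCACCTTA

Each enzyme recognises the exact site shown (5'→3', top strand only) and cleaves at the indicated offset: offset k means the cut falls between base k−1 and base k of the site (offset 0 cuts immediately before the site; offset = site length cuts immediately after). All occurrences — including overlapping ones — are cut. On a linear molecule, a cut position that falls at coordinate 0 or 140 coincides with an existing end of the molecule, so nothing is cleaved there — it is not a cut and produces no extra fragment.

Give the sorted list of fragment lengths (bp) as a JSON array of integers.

[3,4,4,4,6,7,8,9,9,10,10,11,11,14,14,16]

Site scan:
  UxaIV (GTCA, off=2): starts [35, 131] → cuts [37, 133]
  GruI (TATG, off=2): starts [9, 26, 39, 53, 123] → cuts [11, 28, 41, 55, 125]
  MvoIX (CCCT, off=3): starts [73, 98, 102] → cuts [76, 101, 105]
  AzqV (TTTCG, off=5): starts [87] → cuts [92]
  OquIII (CTTAAT, off=5): starts [20, 61, 106, 116] → cuts [25, 66, 111, 121]

All cut coordinates (distinct, sorted): [11, 25, 28, 37, 41, 55, 66, 76, 92, 101, 105, 111, 121, 125, 133]

Fragments:
  [0,11): 11 bp
  [11,25): 14 bp
  [25,28): 3 bp
  [28,37): 9 bp
  [37,41): 4 bp
  [41,55): 14 bp
  [55,66): 11 bp
  [66,76): 10 bp
  [76,92): 16 bp
  [92,101): 9 bp
  [101,105): 4 bp
  [105,111): 6 bp
  [111,121): 10 bp
  [121,125): 4 bp
  [125,133): 8 bp
  [133,140): 7 bp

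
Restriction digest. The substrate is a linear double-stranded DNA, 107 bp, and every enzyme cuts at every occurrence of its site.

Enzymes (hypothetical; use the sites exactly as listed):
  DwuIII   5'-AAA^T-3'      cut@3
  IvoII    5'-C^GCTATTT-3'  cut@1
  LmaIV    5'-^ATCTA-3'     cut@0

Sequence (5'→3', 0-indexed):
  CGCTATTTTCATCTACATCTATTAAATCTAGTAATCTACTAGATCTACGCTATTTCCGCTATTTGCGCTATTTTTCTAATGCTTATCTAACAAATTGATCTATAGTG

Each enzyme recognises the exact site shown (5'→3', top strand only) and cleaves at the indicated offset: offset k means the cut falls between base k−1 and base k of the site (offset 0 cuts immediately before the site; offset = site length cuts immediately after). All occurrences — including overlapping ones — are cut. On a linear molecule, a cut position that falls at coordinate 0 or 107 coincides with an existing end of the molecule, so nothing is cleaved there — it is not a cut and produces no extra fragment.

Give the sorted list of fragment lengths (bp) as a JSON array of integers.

Site scan:
  DwuIII AAAT/3: at [23, 91] ⇒ [26, 94]
  IvoII CGCTATTT/1: at [0, 47, 56, 65] ⇒ [1, 48, 57, 66]
  LmaIV ATCTA/0: at [10, 16, 25, 33, 42, 84, 97] ⇒ [10, 16, 25, 33, 42, 84, 97]

All cut coordinates (distinct, sorted): [1, 10, 16, 25, 26, 33, 42, 48, 57, 66, 84, 94, 97]

Fragment lengths:
  [0,1): 1 bp
  [1,10): 9 bp
  [10,16): 6 bp
  [16,25): 9 bp
  [25,26): 1 bp
  [26,33): 7 bp
  [33,42): 9 bp
  [42,48): 6 bp
  [48,57): 9 bp
  [57,66): 9 bp
  [66,84): 18 bp
  [84,94): 10 bp
  [94,97): 3 bp
  [97,107): 10 bp

[1,1,3,6,6,7,9,9,9,9,9,10,10,18]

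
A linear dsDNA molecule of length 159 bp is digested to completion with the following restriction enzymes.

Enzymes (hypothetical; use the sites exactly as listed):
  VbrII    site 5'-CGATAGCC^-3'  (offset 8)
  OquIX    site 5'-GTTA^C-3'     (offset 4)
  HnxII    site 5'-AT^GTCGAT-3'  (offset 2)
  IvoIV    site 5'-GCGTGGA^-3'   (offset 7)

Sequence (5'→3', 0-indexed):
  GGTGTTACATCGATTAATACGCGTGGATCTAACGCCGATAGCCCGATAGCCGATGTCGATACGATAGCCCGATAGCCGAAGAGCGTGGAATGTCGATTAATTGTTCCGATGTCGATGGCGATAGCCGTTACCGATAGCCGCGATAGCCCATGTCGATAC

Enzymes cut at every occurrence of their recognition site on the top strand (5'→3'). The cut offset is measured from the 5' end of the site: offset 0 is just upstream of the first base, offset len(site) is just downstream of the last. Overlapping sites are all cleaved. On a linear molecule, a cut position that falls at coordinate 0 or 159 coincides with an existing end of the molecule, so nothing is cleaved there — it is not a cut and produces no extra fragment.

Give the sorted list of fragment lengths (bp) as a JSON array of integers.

[2,3,3,4,7,8,8,8,9,9,12,15,16,16,19,20]

Site scan:
  VbrII (CGATAGCC, off=8): starts [35, 43, 61, 69, 118, 131, 140] → cuts [43, 51, 69, 77, 126, 139, 148]
  OquIX (GTTAC, off=4): starts [3, 126] → cuts [7, 130]
  HnxII (ATGTCGAT, off=2): starts [52, 89, 108, 149] → cuts [54, 91, 110, 151]
  IvoIV (GCGTGGA, off=7): starts [20, 82] → cuts [27, 89]

All cut coordinates (distinct, sorted): [7, 27, 43, 51, 54, 69, 77, 89, 91, 110, 126, 130, 139, 148, 151]

Fragment lengths:
  [0,7): 7 bp
  [7,27): 20 bp
  [27,43): 16 bp
  [43,51): 8 bp
  [51,54): 3 bp
  [54,69): 15 bp
  [69,77): 8 bp
  [77,89): 12 bp
  [89,91): 2 bp
  [91,110): 19 bp
  [110,126): 16 bp
  [126,130): 4 bp
  [130,139): 9 bp
  [139,148): 9 bp
  [148,151): 3 bp
  [151,159): 8 bp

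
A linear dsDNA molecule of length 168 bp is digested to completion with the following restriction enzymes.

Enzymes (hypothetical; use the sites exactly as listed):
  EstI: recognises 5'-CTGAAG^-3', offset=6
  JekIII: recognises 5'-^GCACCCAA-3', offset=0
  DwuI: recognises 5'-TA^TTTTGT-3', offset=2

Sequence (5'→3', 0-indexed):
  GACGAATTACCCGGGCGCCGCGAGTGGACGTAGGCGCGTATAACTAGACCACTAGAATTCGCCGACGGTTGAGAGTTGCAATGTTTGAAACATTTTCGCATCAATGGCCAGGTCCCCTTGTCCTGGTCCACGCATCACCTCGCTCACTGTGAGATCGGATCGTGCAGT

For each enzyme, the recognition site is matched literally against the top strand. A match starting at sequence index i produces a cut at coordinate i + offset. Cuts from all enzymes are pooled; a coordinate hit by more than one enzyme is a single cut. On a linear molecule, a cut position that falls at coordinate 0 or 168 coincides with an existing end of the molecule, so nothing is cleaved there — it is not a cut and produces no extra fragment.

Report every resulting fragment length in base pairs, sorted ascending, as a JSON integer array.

Site scan:
  EstI (CTGAAG, off=6): no sites
  JekIII (GCACCCAA, off=0): no sites
  DwuI (TATTTTGT, off=2): no sites

All cut coordinates (distinct, sorted): ∅

Fragments:
  no cuts → one linear fragment of 168 bp

[168]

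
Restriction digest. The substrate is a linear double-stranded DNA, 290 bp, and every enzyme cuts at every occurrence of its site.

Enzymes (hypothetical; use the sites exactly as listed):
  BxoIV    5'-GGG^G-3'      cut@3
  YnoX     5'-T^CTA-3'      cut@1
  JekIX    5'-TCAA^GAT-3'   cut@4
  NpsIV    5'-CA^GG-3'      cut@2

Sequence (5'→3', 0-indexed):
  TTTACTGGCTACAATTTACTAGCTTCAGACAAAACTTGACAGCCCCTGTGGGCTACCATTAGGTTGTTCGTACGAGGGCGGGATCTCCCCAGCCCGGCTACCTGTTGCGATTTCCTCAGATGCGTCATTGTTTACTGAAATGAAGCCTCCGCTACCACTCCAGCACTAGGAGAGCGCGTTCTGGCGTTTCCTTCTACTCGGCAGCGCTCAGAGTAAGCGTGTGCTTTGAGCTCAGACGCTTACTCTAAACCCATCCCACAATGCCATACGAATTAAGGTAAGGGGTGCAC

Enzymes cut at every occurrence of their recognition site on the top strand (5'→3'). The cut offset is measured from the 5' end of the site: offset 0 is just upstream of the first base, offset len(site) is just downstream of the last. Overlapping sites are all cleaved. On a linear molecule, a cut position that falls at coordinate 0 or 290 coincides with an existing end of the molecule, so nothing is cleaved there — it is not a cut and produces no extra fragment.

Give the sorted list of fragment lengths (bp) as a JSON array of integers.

[6,40,51,193]

Per-enzyme occurrences:
  BxoIV (GGGG, off=3): starts [281] → cuts [284]
  YnoX (TCTA, off=1): starts [192, 243] → cuts [193, 244]
  JekIX (TCAAGAT, off=4): no sites
  NpsIV (CAGG, off=2): no sites

All cut coordinates (distinct, sorted): [193, 244, 284]

Fragments:
  [0,193): 193 bp
  [193,244): 51 bp
  [244,284): 40 bp
  [284,290): 6 bp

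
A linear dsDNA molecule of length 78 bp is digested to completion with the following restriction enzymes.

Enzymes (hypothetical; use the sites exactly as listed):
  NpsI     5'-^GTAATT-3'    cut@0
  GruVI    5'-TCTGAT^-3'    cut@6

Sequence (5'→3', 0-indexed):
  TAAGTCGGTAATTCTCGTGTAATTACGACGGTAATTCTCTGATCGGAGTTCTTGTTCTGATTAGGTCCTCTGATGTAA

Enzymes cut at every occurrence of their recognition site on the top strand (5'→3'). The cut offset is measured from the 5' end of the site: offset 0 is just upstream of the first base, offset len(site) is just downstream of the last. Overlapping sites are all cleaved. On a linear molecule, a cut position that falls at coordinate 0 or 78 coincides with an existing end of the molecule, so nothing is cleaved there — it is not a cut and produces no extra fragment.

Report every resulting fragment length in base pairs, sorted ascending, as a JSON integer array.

Per-enzyme occurrences:
  NpsI GTAATT/0: at [7, 18, 30] ⇒ [7, 18, 30]
  GruVI TCTGAT/6: at [37, 55, 68] ⇒ [43, 61, 74]

Pooled cuts: [7, 18, 30, 43, 61, 74]

Fragment lengths:
  [0,7): 7 bp
  [7,18): 11 bp
  [18,30): 12 bp
  [30,43): 13 bp
  [43,61): 18 bp
  [61,74): 13 bp
  [74,78): 4 bp

[4,7,11,12,13,13,18]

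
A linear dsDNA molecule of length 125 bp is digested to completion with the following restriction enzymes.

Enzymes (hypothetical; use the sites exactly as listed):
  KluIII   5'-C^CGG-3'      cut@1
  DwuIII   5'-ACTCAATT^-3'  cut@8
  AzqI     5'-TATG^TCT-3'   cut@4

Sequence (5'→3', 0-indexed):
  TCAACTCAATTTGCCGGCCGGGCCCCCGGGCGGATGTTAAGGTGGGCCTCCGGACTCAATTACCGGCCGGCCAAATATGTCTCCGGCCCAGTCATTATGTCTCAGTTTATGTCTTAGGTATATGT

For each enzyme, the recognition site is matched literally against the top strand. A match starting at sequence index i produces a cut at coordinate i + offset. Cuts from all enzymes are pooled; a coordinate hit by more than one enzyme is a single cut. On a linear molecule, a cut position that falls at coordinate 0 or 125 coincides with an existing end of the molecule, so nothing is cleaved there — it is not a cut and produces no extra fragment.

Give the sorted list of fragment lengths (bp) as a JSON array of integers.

[2,3,4,4,4,8,11,11,12,12,14,16,24]

Site scan:
  KluIII CCGG/1: at [13, 17, 25, 49, 62, 66, 82] ⇒ [14, 18, 26, 50, 63, 67, 83]
  DwuIII ACTCAATT/8: at [3, 53] ⇒ [11, 61]
  AzqI TATGTCT/4: at [75, 95, 107] ⇒ [79, 99, 111]

All cut coordinates (distinct, sorted): [11, 14, 18, 26, 50, 61, 63, 67, 79, 83, 99, 111]

Fragment lengths:
  [0,11): 11 bp
  [11,14): 3 bp
  [14,18): 4 bp
  [18,26): 8 bp
  [26,50): 24 bp
  [50,61): 11 bp
  [61,63): 2 bp
  [63,67): 4 bp
  [67,79): 12 bp
  [79,83): 4 bp
  [83,99): 16 bp
  [99,111): 12 bp
  [111,125): 14 bp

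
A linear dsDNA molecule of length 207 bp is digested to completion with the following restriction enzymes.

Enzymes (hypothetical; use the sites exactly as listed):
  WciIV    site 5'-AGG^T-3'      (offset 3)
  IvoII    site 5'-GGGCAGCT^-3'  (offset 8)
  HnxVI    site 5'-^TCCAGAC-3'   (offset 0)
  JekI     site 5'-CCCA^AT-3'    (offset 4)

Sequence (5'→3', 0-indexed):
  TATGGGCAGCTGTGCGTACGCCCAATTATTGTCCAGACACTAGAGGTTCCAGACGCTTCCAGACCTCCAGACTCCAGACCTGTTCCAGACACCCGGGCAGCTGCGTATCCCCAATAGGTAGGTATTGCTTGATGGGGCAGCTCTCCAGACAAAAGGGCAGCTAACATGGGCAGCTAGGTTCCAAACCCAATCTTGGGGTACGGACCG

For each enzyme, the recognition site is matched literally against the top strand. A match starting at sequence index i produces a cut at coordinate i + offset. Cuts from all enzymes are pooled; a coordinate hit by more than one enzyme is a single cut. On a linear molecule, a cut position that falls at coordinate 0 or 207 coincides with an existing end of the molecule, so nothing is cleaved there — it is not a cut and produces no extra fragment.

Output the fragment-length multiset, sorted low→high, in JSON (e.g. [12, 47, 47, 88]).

[1,1,3,4,5,7,7,8,10,11,11,11,11,13,13,15,18,19,19,20]

Scan for sites:
  WciIV (AGGT, off=3): starts [43, 115, 119, 175] → cuts [46, 118, 122, 178]
  IvoII (GGGCAGCT, off=8): starts [3, 94, 134, 154, 167] → cuts [11, 102, 142, 162, 175]
  HnxVI (TCCAGAC, off=0): starts [31, 47, 57, 65, 72, 83, 143] → cuts [31, 47, 57, 65, 72, 83, 143]
  JekI (CCCAAT, off=4): starts [20, 109, 185] → cuts [24, 113, 189]

All cut coordinates (distinct, sorted): [11, 24, 31, 46, 47, 57, 65, 72, 83, 102, 113, 118, 122, 142, 143, 162, 175, 178, 189]

Fragments:
  [0,11): 11 bp
  [11,24): 13 bp
  [24,31): 7 bp
  [31,46): 15 bp
  [46,47): 1 bp
  [47,57): 10 bp
  [57,65): 8 bp
  [65,72): 7 bp
  [72,83): 11 bp
  [83,102): 19 bp
  [102,113): 11 bp
  [113,118): 5 bp
  [118,122): 4 bp
  [122,142): 20 bp
  [142,143): 1 bp
  [143,162): 19 bp
  [162,175): 13 bp
  [175,178): 3 bp
  [178,189): 11 bp
  [189,207): 18 bp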